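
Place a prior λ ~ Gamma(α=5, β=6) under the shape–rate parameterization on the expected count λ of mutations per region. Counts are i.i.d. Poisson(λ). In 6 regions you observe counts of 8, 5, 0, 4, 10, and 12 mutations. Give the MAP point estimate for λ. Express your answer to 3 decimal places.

Σxᵢ = 8+5+0+4+10+12 = 39, with n = 6.
Posterior ∝ λ^4e^(−6λ) · λ^39e^(−6λ) = λ^43e^(−12λ), i.e. Gamma(shape=44, rate=12).
The mode of a Gamma(a, b) with a ≥ 1 (shape–rate) is (a−1)/b = 43/12 ≈ 3.583.

λ̂_MAP = 3.583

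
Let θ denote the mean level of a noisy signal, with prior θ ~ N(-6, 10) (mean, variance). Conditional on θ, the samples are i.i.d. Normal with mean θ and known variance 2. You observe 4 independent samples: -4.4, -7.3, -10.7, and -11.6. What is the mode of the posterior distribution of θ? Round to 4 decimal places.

θ̂_MAP = -8.3810

n = 4; x̄ = ((-4.4) + (-7.3) + (-10.7) + (-11.6))/4 = -34/4 = -8.5.
For a Normal prior and Normal likelihood with known variance, the posterior is Normal; its mode equals its mean, the precision-weighted average.
Prior precision 1/σ₀² = 1/10 = 0.1; data precision n/σ² = 4/2 = 2.
θ̂ = (0.1·(-6) + 2·(-8.5)) / (0.1 + 2) = (-17.6)/2.1 = -176/21 ≈ -8.3810.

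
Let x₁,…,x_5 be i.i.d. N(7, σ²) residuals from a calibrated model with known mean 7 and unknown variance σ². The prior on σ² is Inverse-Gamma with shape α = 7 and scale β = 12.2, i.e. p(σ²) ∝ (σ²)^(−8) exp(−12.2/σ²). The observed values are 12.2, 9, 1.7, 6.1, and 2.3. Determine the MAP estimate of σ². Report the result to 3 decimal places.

σ̂²_MAP = 5.068

Sum of squared deviations about the known mean: SS = (12.2−7)² + (9−7)² + (1.7−7)² + (6.1−7)² + (2.3−7)² = 82.03.
The Normal likelihood contributes (σ²)^(−n/2) exp(−SS/(2σ²)), so the posterior is Inverse-Gamma(α + n/2, β + SS/2) = Inverse-Gamma(9.5, 53.215).
The mode of Inverse-Gamma(a, b) is b/(a+1) = 53.215/10.5 ≈ 5.068.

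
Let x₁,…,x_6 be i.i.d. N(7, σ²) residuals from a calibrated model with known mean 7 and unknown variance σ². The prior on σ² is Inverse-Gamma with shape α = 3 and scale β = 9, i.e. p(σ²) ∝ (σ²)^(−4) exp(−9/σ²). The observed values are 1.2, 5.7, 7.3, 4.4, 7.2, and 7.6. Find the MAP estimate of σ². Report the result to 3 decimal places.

σ̂²_MAP = 4.327

Sum of squared deviations about the known mean: SS = (1.2−7)² + (5.7−7)² + (7.3−7)² + (4.4−7)² + (7.2−7)² + (7.6−7)² = 42.58.
The Normal likelihood contributes (σ²)^(−n/2) exp(−SS/(2σ²)), so the posterior is Inverse-Gamma(α + n/2, β + SS/2) = Inverse-Gamma(6, 30.29).
The mode of Inverse-Gamma(a, b) is b/(a+1) = 30.29/7 ≈ 4.327.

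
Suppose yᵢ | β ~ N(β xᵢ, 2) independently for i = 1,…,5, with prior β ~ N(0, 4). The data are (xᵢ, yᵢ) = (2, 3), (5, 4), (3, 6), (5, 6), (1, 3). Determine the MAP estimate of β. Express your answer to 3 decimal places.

β̂_MAP = 1.194

log p(β | y) = −Σ(yᵢ − βxᵢ)²/(2·2) − β²/(2·4) + const.
Setting the derivative to zero: Σxᵢ(yᵢ − βxᵢ)/2 − β/4 = 0, so β = Σxᵢyᵢ / (Σxᵢ² + σ²/τ²).
Σxᵢyᵢ = 2·3 + 5·4 + 3·6 + 5·6 + 1·3 = 77; Σxᵢ² = 64; σ²/τ² = 0.5.
β̂_MAP = 77 / (64 + 0.5) = 77/64.5 ≈ 1.194.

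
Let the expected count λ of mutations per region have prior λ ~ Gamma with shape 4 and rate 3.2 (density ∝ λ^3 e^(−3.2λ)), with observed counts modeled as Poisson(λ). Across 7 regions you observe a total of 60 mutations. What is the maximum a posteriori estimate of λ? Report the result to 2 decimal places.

Σxᵢ = 60, n = 7.
Posterior ∝ λ^3e^(−3.2λ) · λ^60e^(−7λ) = λ^63e^(−10.2λ), i.e. Gamma(shape=64, rate=10.2).
The mode of a Gamma(a, b) with a ≥ 1 (shape–rate) is (a−1)/b = 63/10.2 ≈ 6.18.

λ̂_MAP = 6.18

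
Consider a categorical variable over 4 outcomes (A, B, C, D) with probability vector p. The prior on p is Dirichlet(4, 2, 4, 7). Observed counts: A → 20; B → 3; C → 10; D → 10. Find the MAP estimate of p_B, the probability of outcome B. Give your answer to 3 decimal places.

The posterior is Dirichlet(αᵢ + nᵢ) = Dirichlet(24, 5, 14, 17).
For a Dirichlet(a₁,…,a_K) with all aᵢ > 1, the mode has j-th component (aⱼ − 1)/(Σaᵢ − K).
Here Σaᵢ = 60 and K = 4, so p_B = (5 − 1)/(60 − 4) = 4/56 ≈ 0.071.

MAP estimate of p_B = 0.071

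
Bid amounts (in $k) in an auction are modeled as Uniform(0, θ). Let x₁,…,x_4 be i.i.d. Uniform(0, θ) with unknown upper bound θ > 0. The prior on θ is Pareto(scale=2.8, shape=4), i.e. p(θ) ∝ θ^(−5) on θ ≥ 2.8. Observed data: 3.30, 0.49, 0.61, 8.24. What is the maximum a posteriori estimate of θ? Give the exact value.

θ̂_MAP = 8.24

The Uniform(0, θ) likelihood is θ^(−n) for θ ≥ max(xᵢ), zero otherwise. Here max(xᵢ) = 8.24.
Posterior ∝ θ^(−5) · θ^(−4) = θ^(−9) on θ ≥ max(2.8, 8.24) = 8.24.
This density is strictly decreasing in θ, so the posterior mode lies at the lower boundary of the support.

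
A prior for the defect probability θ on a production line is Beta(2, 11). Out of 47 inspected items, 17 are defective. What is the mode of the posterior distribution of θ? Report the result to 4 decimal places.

Prior: Beta(2, 11).
Data: 17 successes in 47 trials. The binomial likelihood contributes θ^17(1−θ)^30, so the posterior is Beta(2+17, 11+30) = Beta(19, 41).
For Beta(a, b) with a, b > 1 the mode is (a−1)/(a+b−2) = 18/58 ≈ 0.3103.

θ̂_MAP = 0.3103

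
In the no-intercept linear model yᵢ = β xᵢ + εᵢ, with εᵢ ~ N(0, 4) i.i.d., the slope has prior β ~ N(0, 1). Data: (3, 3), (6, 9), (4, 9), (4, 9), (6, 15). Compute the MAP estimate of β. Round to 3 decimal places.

log p(β | y) = −Σ(yᵢ − βxᵢ)²/(2·4) − β²/(2·1) + const.
Setting the derivative to zero: Σxᵢ(yᵢ − βxᵢ)/4 − β/1 = 0, so β = Σxᵢyᵢ / (Σxᵢ² + σ²/τ²).
Σxᵢyᵢ = 3·3 + 6·9 + 4·9 + 4·9 + 6·15 = 225; Σxᵢ² = 113; σ²/τ² = 4.
β̂_MAP = 225 / (113 + 4) = 225/117 ≈ 1.923.

β̂_MAP = 1.923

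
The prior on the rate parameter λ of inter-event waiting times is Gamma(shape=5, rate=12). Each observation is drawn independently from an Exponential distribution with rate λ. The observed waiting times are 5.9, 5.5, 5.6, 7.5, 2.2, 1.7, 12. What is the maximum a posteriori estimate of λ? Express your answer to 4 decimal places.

The Exponential(rate=λ) likelihood is ∝ λ^n e^(−λΣtᵢ). Here n = 7 and Σtᵢ = 5.9 + 5.5 + 5.6 + 7.5 + 2.2 + 1.7 + 12 = 40.4.
Posterior ∝ λ^4e^(−12λ) · λ^7e^(−40.4λ) = λ^11e^(−52.4λ), i.e. Gamma(12, 52.4).
Mode = (a−1)/b = 11/52.4 ≈ 0.2099.

λ̂_MAP = 0.2099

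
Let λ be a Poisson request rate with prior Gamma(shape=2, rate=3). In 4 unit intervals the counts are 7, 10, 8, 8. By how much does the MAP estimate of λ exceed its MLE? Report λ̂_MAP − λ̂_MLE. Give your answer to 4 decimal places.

MAP − MLE = -3.3929

Σxᵢ = 33. Posterior is Gamma(35, 7); MAP = (35−1)/7 = 34/7 ≈ 4.85714.
MLE = x̄ = 33/4 ≈ 8.25000.
Difference = 34/7 − 33/4 = -95/28 ≈ -3.3929.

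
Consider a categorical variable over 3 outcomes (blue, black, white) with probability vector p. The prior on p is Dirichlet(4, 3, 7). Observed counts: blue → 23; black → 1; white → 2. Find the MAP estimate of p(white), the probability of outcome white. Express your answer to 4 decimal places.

The posterior is Dirichlet(αᵢ + nᵢ) = Dirichlet(27, 4, 9).
For a Dirichlet(a₁,…,a_K) with all aᵢ > 1, the mode has j-th component (aⱼ − 1)/(Σaᵢ − K).
Here Σaᵢ = 40 and K = 3, so p(white) = (9 − 1)/(40 − 3) = 8/37 ≈ 0.2162.

MAP estimate of p(white) = 0.2162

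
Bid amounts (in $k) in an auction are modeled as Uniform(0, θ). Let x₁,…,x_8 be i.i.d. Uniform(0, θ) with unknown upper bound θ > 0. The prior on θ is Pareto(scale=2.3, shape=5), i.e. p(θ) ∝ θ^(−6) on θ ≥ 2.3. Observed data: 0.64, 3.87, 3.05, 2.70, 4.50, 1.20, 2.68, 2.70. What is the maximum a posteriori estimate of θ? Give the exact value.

The Uniform(0, θ) likelihood is θ^(−n) for θ ≥ max(xᵢ), zero otherwise. Here max(xᵢ) = 4.50.
Posterior ∝ θ^(−6) · θ^(−8) = θ^(−14) on θ ≥ max(2.3, 4.50) = 4.50.
This density is strictly decreasing in θ, so the posterior mode lies at the lower boundary of the support.

θ̂_MAP = 4.50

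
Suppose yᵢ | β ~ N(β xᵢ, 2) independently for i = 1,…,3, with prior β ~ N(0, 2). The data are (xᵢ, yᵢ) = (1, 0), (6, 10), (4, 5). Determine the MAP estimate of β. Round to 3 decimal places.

β̂_MAP = 1.481

log p(β | y) = −Σ(yᵢ − βxᵢ)²/(2·2) − β²/(2·2) + const.
Setting the derivative to zero: Σxᵢ(yᵢ − βxᵢ)/2 − β/2 = 0, so β = Σxᵢyᵢ / (Σxᵢ² + σ²/τ²).
Σxᵢyᵢ = 1·0 + 6·10 + 4·5 = 80; Σxᵢ² = 53; σ²/τ² = 1.
β̂_MAP = 80 / (53 + 1) = 80/54 ≈ 1.481.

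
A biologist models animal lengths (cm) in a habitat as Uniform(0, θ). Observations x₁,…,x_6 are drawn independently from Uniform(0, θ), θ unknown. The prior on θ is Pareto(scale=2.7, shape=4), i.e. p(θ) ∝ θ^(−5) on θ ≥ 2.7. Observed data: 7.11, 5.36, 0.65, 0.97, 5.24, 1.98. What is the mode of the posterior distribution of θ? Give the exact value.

The Uniform(0, θ) likelihood is θ^(−n) for θ ≥ max(xᵢ), zero otherwise. Here max(xᵢ) = 7.11.
Posterior ∝ θ^(−5) · θ^(−6) = θ^(−11) on θ ≥ max(2.7, 7.11) = 7.11.
This density is strictly decreasing in θ, so the posterior mode lies at the lower boundary of the support.

θ̂_MAP = 7.11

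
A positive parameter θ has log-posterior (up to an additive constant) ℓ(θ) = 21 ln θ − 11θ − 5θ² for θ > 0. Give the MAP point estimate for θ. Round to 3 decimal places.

ℓ'(θ) = 21/θ − 11 − 10θ. Setting this to zero and multiplying by θ: 10θ² + 11θ − 21 = 0.
θ = (−11 + √(11² + 4·10·21)) / (2·10) = (−11 + √961) / 20 = (−11 + 31)/20 = 1.
ℓ''(θ) = −21/θ² − 10 < 0, confirming a maximum.

θ̂_MAP = 1.000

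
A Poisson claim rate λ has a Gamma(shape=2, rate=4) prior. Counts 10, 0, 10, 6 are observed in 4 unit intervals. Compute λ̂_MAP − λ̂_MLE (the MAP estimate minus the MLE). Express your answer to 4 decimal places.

MAP − MLE = -3.1250

Σxᵢ = 26. Posterior is Gamma(28, 8); MAP = (28−1)/8 = 27/8 ≈ 3.37500.
MLE = x̄ = 26/4 ≈ 6.50000.
Difference = 27/8 − 26/4 = -25/8 ≈ -3.1250.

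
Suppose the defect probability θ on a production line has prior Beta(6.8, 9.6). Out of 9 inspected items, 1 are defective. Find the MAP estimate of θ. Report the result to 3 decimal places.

θ̂_MAP = 0.291

Prior: Beta(6.8, 9.6).
Data: 1 success in 9 trials. The binomial likelihood contributes θ(1−θ)^8, so the posterior is Beta(6.8+1, 9.6+8) = Beta(7.8, 17.6).
For Beta(a, b) with a, b > 1 the mode is (a−1)/(a+b−2) = 6.8/23.4 ≈ 0.291.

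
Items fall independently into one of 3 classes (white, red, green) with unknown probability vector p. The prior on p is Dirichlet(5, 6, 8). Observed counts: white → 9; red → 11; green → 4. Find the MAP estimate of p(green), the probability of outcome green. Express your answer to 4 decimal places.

MAP estimate of p(green) = 0.2750

The posterior is Dirichlet(αᵢ + nᵢ) = Dirichlet(14, 17, 12).
For a Dirichlet(a₁,…,a_K) with all aᵢ > 1, the mode has j-th component (aⱼ − 1)/(Σaᵢ − K).
Here Σaᵢ = 43 and K = 3, so p(green) = (12 − 1)/(43 − 3) = 11/40 ≈ 0.2750.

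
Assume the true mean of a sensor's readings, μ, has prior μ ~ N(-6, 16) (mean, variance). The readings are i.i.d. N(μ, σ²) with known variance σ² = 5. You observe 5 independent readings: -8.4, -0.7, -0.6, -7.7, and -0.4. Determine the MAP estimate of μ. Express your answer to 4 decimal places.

μ̂_MAP = -3.7035

n = 5; x̄ = ((-8.4) + (-0.7) + (-0.6) + (-7.7) + (-0.4))/5 = -17.8/5 = -3.56.
For a Normal prior and Normal likelihood with known variance, the posterior is Normal; its mode equals its mean, the precision-weighted average.
Prior precision 1/σ₀² = 1/16 = 0.0625; data precision n/σ² = 5/5 = 1.
μ̂ = (0.0625·(-6) + 1·(-3.56)) / (0.0625 + 1) = (-3.935)/1.0625 = -1574/425 ≈ -3.7035.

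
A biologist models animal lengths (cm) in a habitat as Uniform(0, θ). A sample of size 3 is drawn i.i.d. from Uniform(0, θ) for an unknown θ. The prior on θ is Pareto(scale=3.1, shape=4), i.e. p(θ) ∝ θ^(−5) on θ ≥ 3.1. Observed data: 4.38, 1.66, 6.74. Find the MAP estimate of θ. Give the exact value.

The Uniform(0, θ) likelihood is θ^(−n) for θ ≥ max(xᵢ), zero otherwise. Here max(xᵢ) = 6.74.
Posterior ∝ θ^(−5) · θ^(−3) = θ^(−8) on θ ≥ max(3.1, 6.74) = 6.74.
This density is strictly decreasing in θ, so the posterior mode lies at the lower boundary of the support.

θ̂_MAP = 6.74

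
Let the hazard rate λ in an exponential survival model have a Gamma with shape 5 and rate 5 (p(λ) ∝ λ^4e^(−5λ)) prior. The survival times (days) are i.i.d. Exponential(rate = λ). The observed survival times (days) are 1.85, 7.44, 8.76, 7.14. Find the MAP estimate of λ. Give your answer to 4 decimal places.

The Exponential(rate=λ) likelihood is ∝ λ^n e^(−λΣtᵢ). Here n = 4 and Σtᵢ = 1.85 + 7.44 + 8.76 + 7.14 = 25.19.
Posterior ∝ λ^4e^(−5λ) · λ^4e^(−25.19λ) = λ^8e^(−30.19λ), i.e. Gamma(9, 30.19).
Mode = (a−1)/b = 8/30.19 ≈ 0.2650.

λ̂_MAP = 0.2650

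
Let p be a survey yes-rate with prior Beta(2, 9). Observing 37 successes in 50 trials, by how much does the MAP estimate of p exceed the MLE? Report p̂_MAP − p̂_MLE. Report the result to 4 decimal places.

MAP − MLE = -0.0959

Posterior is Beta(39, 22); MAP = (39−1)/(61−2) = 38/59 ≈ 0.64407.
MLE ignores the prior: p̂_MLE = k/n = 37/50 ≈ 0.74000.
Difference = 38/59 − 37/50 = -283/2950 ≈ -0.0959.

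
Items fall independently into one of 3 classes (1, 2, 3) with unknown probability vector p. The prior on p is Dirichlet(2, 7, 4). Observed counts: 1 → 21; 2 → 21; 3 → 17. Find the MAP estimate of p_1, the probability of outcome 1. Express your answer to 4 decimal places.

MAP estimate: 0.3188

The posterior is Dirichlet(αᵢ + nᵢ) = Dirichlet(23, 28, 21).
For a Dirichlet(a₁,…,a_K) with all aᵢ > 1, the mode has j-th component (aⱼ − 1)/(Σaᵢ − K).
Here Σaᵢ = 72 and K = 3, so p_1 = (23 − 1)/(72 − 3) = 22/69 ≈ 0.3188.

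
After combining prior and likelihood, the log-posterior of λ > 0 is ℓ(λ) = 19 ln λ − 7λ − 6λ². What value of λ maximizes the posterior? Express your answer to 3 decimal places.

λ̂_MAP = 1.000

ℓ'(λ) = 19/λ − 7 − 12λ. Setting this to zero and multiplying by λ: 12λ² + 7λ − 19 = 0.
λ = (−7 + √(7² + 4·12·19)) / (2·12) = (−7 + √961) / 24 = (−7 + 31)/24 = 1.
ℓ''(λ) = −19/λ² − 12 < 0, confirming a maximum.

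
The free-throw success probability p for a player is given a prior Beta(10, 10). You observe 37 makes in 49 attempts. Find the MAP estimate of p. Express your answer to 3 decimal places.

Prior: Beta(10, 10).
Data: 37 successes in 49 trials. The binomial likelihood contributes p^37(1−p)^12, so the posterior is Beta(10+37, 10+12) = Beta(47, 22).
For Beta(a, b) with a, b > 1 the mode is (a−1)/(a+b−2) = 46/67 ≈ 0.687.

p̂_MAP = 0.687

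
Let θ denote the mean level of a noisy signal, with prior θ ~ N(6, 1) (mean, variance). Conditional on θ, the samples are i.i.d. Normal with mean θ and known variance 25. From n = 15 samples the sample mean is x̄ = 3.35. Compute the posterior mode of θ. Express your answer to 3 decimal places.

θ̂_MAP = 5.006

n = 15, x̄ = 3.35.
For a Normal prior and Normal likelihood with known variance, the posterior is Normal; its mode equals its mean, the precision-weighted average.
Prior precision 1/σ₀² = 1/1 = 1; data precision n/σ² = 15/25 = 0.6.
θ̂ = (1·6 + 0.6·3.35) / (1 + 0.6) = 8.01/1.6 = 5.00625 ≈ 5.006.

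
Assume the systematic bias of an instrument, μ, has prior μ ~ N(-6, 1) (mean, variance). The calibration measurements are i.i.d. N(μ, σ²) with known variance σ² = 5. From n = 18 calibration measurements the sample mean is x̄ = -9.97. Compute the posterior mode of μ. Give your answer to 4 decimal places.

n = 18, x̄ = -9.97.
For a Normal prior and Normal likelihood with known variance, the posterior is Normal; its mode equals its mean, the precision-weighted average.
Prior precision 1/σ₀² = 1/1 = 1; data precision n/σ² = 18/5 = 3.6.
μ̂ = (1·(-6) + 3.6·(-9.97)) / (1 + 3.6) = (-41.892)/4.6 = -10473/1150 ≈ -9.1070.

μ̂_MAP = -9.1070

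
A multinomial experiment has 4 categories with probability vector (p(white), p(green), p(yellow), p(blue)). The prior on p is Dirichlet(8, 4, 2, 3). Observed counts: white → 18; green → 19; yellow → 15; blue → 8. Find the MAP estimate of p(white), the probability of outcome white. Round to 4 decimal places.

MAP estimate of p(white) = 0.3425

The posterior is Dirichlet(αᵢ + nᵢ) = Dirichlet(26, 23, 17, 11).
For a Dirichlet(a₁,…,a_K) with all aᵢ > 1, the mode has j-th component (aⱼ − 1)/(Σaᵢ − K).
Here Σaᵢ = 77 and K = 4, so p(white) = (26 − 1)/(77 − 4) = 25/73 ≈ 0.3425.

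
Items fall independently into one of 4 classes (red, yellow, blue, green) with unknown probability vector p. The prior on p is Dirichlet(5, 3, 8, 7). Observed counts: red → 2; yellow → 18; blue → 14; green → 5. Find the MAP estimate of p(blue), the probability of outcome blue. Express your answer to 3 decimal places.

The posterior is Dirichlet(αᵢ + nᵢ) = Dirichlet(7, 21, 22, 12).
For a Dirichlet(a₁,…,a_K) with all aᵢ > 1, the mode has j-th component (aⱼ − 1)/(Σaᵢ − K).
Here Σaᵢ = 62 and K = 4, so p(blue) = (22 − 1)/(62 − 4) = 21/58 ≈ 0.362.

MAP estimate of p(blue) = 0.362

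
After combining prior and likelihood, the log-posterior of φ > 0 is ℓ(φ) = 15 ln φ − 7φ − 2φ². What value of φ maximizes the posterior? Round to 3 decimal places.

ℓ'(φ) = 15/φ − 7 − 4φ. Setting this to zero and multiplying by φ: 4φ² + 7φ − 15 = 0.
φ = (−7 + √(7² + 4·4·15)) / (2·4) = (−7 + √289) / 8 = (−7 + 17)/8 = 5/4.
ℓ''(φ) = −15/φ² − 4 < 0, confirming a maximum.

φ̂_MAP = 1.250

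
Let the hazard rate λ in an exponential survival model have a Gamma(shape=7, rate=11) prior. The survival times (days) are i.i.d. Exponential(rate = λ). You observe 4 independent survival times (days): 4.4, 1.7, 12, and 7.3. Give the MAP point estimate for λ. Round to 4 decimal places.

The Exponential(rate=λ) likelihood is ∝ λ^n e^(−λΣtᵢ). Here n = 4 and Σtᵢ = 4.4 + 1.7 + 12 + 7.3 = 25.4.
Posterior ∝ λ^6e^(−11λ) · λ^4e^(−25.4λ) = λ^10e^(−36.4λ), i.e. Gamma(11, 36.4).
Mode = (a−1)/b = 10/36.4 ≈ 0.2747.

λ̂_MAP = 0.2747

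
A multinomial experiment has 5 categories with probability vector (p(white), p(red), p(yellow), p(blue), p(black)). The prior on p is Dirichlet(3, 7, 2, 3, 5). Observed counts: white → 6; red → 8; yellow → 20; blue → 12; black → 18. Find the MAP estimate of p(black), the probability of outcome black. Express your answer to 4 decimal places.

MAP estimate of p(black) = 0.2785

The posterior is Dirichlet(αᵢ + nᵢ) = Dirichlet(9, 15, 22, 15, 23).
For a Dirichlet(a₁,…,a_K) with all aᵢ > 1, the mode has j-th component (aⱼ − 1)/(Σaᵢ − K).
Here Σaᵢ = 84 and K = 5, so p(black) = (23 − 1)/(84 − 5) = 22/79 ≈ 0.2785.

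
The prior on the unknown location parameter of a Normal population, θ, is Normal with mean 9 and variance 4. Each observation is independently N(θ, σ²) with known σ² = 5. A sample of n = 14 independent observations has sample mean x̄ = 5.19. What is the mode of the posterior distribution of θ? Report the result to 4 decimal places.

n = 14, x̄ = 5.19.
For a Normal prior and Normal likelihood with known variance, the posterior is Normal; its mode equals its mean, the precision-weighted average.
Prior precision 1/σ₀² = 1/4 = 0.25; data precision n/σ² = 14/5 = 2.8.
θ̂ = (0.25·9 + 2.8·5.19) / (0.25 + 2.8) = 16.782/3.05 = 8391/1525 ≈ 5.5023.

θ̂_MAP = 5.5023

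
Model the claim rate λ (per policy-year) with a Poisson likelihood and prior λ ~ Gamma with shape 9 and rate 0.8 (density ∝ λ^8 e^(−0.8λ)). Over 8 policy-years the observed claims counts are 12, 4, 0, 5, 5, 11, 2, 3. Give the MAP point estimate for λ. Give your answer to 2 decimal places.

Σxᵢ = 12+4+0+5+5+11+2+3 = 42, with n = 8.
Posterior ∝ λ^8e^(−0.8λ) · λ^42e^(−8λ) = λ^50e^(−8.8λ), i.e. Gamma(shape=51, rate=8.8).
The mode of a Gamma(a, b) with a ≥ 1 (shape–rate) is (a−1)/b = 50/8.8 ≈ 5.68.

λ̂_MAP = 5.68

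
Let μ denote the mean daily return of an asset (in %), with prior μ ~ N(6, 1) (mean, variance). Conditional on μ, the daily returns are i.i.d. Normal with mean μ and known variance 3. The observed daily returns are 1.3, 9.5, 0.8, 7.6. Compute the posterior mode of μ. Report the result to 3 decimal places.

n = 4; x̄ = (1.3 + 9.5 + 0.8 + 7.6)/4 = 19.2/4 = 4.8.
For a Normal prior and Normal likelihood with known variance, the posterior is Normal; its mode equals its mean, the precision-weighted average.
Prior precision 1/σ₀² = 1/1 = 1; data precision n/σ² = 4/3.
μ̂ = (1·6 + (4/3)·4.8) / (1 + 4/3) = 12.4/(7/3) = 186/35 ≈ 5.314.

μ̂_MAP = 5.314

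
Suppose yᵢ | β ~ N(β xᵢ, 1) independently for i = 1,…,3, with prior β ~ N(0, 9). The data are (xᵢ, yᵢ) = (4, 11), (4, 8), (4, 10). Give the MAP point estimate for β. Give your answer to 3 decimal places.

β̂_MAP = 2.411

log p(β | y) = −Σ(yᵢ − βxᵢ)²/(2·1) − β²/(2·9) + const.
Setting the derivative to zero: Σxᵢ(yᵢ − βxᵢ)/1 − β/9 = 0, so β = Σxᵢyᵢ / (Σxᵢ² + σ²/τ²).
Σxᵢyᵢ = 4·11 + 4·8 + 4·10 = 116; Σxᵢ² = 48; σ²/τ² = 1/9.
β̂_MAP = 116 / (48 + 1/9) = 116/(433/9) = 1044/433 ≈ 2.411.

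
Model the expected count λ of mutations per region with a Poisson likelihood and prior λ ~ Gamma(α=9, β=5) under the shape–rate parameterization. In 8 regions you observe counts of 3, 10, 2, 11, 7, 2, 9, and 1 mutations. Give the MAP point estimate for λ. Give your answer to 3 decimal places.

Σxᵢ = 3+10+2+11+7+2+9+1 = 45, with n = 8.
Posterior ∝ λ^8e^(−5λ) · λ^45e^(−8λ) = λ^53e^(−13λ), i.e. Gamma(shape=54, rate=13).
The mode of a Gamma(a, b) with a ≥ 1 (shape–rate) is (a−1)/b = 53/13 ≈ 4.077.

λ̂_MAP = 4.077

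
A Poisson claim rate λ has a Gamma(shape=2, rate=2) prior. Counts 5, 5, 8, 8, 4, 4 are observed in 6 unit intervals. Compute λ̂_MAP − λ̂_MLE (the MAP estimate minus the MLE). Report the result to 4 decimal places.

Σxᵢ = 34. Posterior is Gamma(36, 8); MAP = (36−1)/8 = 35/8 ≈ 4.37500.
MLE = x̄ = 34/6 ≈ 5.66667.
Difference = 35/8 − 34/6 = -31/24 ≈ -1.2917.

MAP − MLE = -1.2917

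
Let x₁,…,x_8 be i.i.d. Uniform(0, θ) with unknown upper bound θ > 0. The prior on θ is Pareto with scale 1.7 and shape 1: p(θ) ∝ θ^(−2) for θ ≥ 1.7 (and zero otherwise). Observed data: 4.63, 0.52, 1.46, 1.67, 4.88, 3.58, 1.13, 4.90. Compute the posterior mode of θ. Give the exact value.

θ̂_MAP = 4.90

The Uniform(0, θ) likelihood is θ^(−n) for θ ≥ max(xᵢ), zero otherwise. Here max(xᵢ) = 4.90.
Posterior ∝ θ^(−2) · θ^(−8) = θ^(−10) on θ ≥ max(1.7, 4.90) = 4.90.
This density is strictly decreasing in θ, so the posterior mode lies at the lower boundary of the support.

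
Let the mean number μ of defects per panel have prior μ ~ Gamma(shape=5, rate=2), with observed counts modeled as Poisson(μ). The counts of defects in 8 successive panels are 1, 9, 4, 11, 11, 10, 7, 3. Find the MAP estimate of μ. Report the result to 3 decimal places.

μ̂_MAP = 6.000

Σxᵢ = 1+9+4+11+11+10+7+3 = 56, with n = 8.
Posterior ∝ μ^4e^(−2μ) · μ^56e^(−8μ) = μ^60e^(−10μ), i.e. Gamma(shape=61, rate=10).
The mode of a Gamma(a, b) with a ≥ 1 (shape–rate) is (a−1)/b = 60/10 ≈ 6.000.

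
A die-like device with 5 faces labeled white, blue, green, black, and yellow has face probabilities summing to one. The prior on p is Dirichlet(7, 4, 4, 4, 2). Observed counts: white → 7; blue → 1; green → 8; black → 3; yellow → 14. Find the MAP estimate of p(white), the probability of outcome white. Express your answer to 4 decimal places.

MAP estimate of p(white) = 0.2653

The posterior is Dirichlet(αᵢ + nᵢ) = Dirichlet(14, 5, 12, 7, 16).
For a Dirichlet(a₁,…,a_K) with all aᵢ > 1, the mode has j-th component (aⱼ − 1)/(Σaᵢ − K).
Here Σaᵢ = 54 and K = 5, so p(white) = (14 − 1)/(54 − 5) = 13/49 ≈ 0.2653.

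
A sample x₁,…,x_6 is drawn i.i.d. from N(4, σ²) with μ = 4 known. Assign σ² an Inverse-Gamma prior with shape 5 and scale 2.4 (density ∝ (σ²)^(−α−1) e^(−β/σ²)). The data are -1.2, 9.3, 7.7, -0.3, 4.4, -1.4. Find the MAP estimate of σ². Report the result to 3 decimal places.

σ̂²_MAP = 6.746

Sum of squared deviations about the known mean: SS = (-1.2−4)² + (9.3−4)² + (7.7−4)² + (-0.3−4)² + (4.4−4)² + (-1.4−4)² = 116.63.
The Normal likelihood contributes (σ²)^(−n/2) exp(−SS/(2σ²)), so the posterior is Inverse-Gamma(α + n/2, β + SS/2) = Inverse-Gamma(8, 60.715).
The mode of Inverse-Gamma(a, b) is b/(a+1) = 60.715/9 ≈ 6.746.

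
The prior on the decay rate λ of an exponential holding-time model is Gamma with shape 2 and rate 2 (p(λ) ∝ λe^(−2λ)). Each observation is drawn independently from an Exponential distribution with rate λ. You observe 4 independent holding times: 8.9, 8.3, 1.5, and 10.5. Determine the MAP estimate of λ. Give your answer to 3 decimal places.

λ̂_MAP = 0.160

The Exponential(rate=λ) likelihood is ∝ λ^n e^(−λΣtᵢ). Here n = 4 and Σtᵢ = 8.9 + 8.3 + 1.5 + 10.5 = 29.2.
Posterior ∝ λe^(−2λ) · λ^4e^(−29.2λ) = λ^5e^(−31.2λ), i.e. Gamma(6, 31.2).
Mode = (a−1)/b = 5/31.2 ≈ 0.160.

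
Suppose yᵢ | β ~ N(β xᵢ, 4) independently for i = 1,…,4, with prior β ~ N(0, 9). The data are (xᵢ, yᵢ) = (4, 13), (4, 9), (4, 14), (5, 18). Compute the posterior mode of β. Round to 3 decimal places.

log p(β | y) = −Σ(yᵢ − βxᵢ)²/(2·4) − β²/(2·9) + const.
Setting the derivative to zero: Σxᵢ(yᵢ − βxᵢ)/4 − β/9 = 0, so β = Σxᵢyᵢ / (Σxᵢ² + σ²/τ²).
Σxᵢyᵢ = 4·13 + 4·9 + 4·14 + 5·18 = 234; Σxᵢ² = 73; σ²/τ² = 4/9.
β̂_MAP = 234 / (73 + 4/9) = 234/(661/9) = 2106/661 ≈ 3.186.

β̂_MAP = 3.186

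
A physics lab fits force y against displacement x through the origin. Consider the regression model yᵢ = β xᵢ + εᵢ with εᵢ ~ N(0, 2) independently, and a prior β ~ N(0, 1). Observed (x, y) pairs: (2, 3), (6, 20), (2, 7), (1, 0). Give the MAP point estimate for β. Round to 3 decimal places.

β̂_MAP = 2.979

log p(β | y) = −Σ(yᵢ − βxᵢ)²/(2·2) − β²/(2·1) + const.
Setting the derivative to zero: Σxᵢ(yᵢ − βxᵢ)/2 − β/1 = 0, so β = Σxᵢyᵢ / (Σxᵢ² + σ²/τ²).
Σxᵢyᵢ = 2·3 + 6·20 + 2·7 + 1·0 = 140; Σxᵢ² = 45; σ²/τ² = 2.
β̂_MAP = 140 / (45 + 2) = 140/47 ≈ 2.979.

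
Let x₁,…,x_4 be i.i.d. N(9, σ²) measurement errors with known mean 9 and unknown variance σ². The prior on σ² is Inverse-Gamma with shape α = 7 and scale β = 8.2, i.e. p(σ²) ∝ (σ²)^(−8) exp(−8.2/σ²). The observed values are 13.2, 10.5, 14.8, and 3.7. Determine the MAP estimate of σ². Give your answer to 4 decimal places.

σ̂²_MAP = 4.9010

Sum of squared deviations about the known mean: SS = (13.2−9)² + (10.5−9)² + (14.8−9)² + (3.7−9)² = 81.62.
The Normal likelihood contributes (σ²)^(−n/2) exp(−SS/(2σ²)), so the posterior is Inverse-Gamma(α + n/2, β + SS/2) = Inverse-Gamma(9, 49.01).
The mode of Inverse-Gamma(a, b) is b/(a+1) = 49.01/10 ≈ 4.9010.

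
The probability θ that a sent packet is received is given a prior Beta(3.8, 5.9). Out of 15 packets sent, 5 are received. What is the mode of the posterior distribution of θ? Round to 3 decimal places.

θ̂_MAP = 0.344

Prior: Beta(3.8, 5.9).
Data: 5 successes in 15 trials. The binomial likelihood contributes θ^5(1−θ)^10, so the posterior is Beta(3.8+5, 5.9+10) = Beta(8.8, 15.9).
For Beta(a, b) with a, b > 1 the mode is (a−1)/(a+b−2) = 7.8/22.7 ≈ 0.344.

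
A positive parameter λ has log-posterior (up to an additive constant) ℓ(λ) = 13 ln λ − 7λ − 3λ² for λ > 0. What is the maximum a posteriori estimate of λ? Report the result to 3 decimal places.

λ̂_MAP = 1.000

ℓ'(λ) = 13/λ − 7 − 6λ. Setting this to zero and multiplying by λ: 6λ² + 7λ − 13 = 0.
λ = (−7 + √(7² + 4·6·13)) / (2·6) = (−7 + √361) / 12 = (−7 + 19)/12 = 1.
ℓ''(λ) = −13/λ² − 6 < 0, confirming a maximum.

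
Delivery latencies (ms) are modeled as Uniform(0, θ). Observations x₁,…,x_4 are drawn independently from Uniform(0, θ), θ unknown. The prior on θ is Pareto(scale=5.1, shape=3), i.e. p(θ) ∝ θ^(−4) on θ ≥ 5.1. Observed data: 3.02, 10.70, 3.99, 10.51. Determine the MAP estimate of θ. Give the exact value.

θ̂_MAP = 10.70

The Uniform(0, θ) likelihood is θ^(−n) for θ ≥ max(xᵢ), zero otherwise. Here max(xᵢ) = 10.70.
Posterior ∝ θ^(−4) · θ^(−4) = θ^(−8) on θ ≥ max(5.1, 10.70) = 10.70.
This density is strictly decreasing in θ, so the posterior mode lies at the lower boundary of the support.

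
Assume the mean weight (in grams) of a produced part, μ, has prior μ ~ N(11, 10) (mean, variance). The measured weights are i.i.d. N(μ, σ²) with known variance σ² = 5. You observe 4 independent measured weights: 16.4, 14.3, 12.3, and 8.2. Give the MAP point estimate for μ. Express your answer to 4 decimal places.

n = 4; x̄ = (16.4 + 14.3 + 12.3 + 8.2)/4 = 51.2/4 = 12.8.
For a Normal prior and Normal likelihood with known variance, the posterior is Normal; its mode equals its mean, the precision-weighted average.
Prior precision 1/σ₀² = 1/10 = 0.1; data precision n/σ² = 4/5 = 0.8.
μ̂ = (0.1·11 + 0.8·12.8) / (0.1 + 0.8) = 11.34/0.9 = 12.6000.

μ̂_MAP = 12.6000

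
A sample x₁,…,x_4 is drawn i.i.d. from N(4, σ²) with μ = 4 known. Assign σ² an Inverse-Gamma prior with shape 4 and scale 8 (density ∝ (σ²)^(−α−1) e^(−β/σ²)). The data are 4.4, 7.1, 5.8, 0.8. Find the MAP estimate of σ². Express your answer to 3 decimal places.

σ̂²_MAP = 2.804

Sum of squared deviations about the known mean: SS = (4.4−4)² + (7.1−4)² + (5.8−4)² + (0.8−4)² = 23.25.
The Normal likelihood contributes (σ²)^(−n/2) exp(−SS/(2σ²)), so the posterior is Inverse-Gamma(α + n/2, β + SS/2) = Inverse-Gamma(6, 19.625).
The mode of Inverse-Gamma(a, b) is b/(a+1) = 19.625/7 ≈ 2.804.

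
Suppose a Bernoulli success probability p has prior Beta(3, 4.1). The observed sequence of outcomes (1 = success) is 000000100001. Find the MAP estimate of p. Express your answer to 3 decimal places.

p̂_MAP = 0.234

Prior: Beta(3, 4.1).
Data: 2 successes in 12 trials (from the sequence). The binomial likelihood contributes p^2(1−p)^10, so the posterior is Beta(3+2, 4.1+10) = Beta(5, 14.1).
For Beta(a, b) with a, b > 1 the mode is (a−1)/(a+b−2) = 4/17.1 ≈ 0.234.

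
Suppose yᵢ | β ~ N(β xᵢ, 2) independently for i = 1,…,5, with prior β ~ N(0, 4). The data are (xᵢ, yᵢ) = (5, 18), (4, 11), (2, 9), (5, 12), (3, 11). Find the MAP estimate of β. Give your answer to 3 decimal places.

β̂_MAP = 3.082

log p(β | y) = −Σ(yᵢ − βxᵢ)²/(2·2) − β²/(2·4) + const.
Setting the derivative to zero: Σxᵢ(yᵢ − βxᵢ)/2 − β/4 = 0, so β = Σxᵢyᵢ / (Σxᵢ² + σ²/τ²).
Σxᵢyᵢ = 5·18 + 4·11 + 2·9 + 5·12 + 3·11 = 245; Σxᵢ² = 79; σ²/τ² = 0.5.
β̂_MAP = 245 / (79 + 0.5) = 245/79.5 ≈ 3.082.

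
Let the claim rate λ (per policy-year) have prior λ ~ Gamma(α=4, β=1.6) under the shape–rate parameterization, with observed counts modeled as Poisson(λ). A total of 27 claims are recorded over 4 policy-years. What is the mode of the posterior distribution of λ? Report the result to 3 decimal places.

λ̂_MAP = 5.357

Σxᵢ = 27, n = 4.
Posterior ∝ λ^3e^(−1.6λ) · λ^27e^(−4λ) = λ^30e^(−5.6λ), i.e. Gamma(shape=31, rate=5.6).
The mode of a Gamma(a, b) with a ≥ 1 (shape–rate) is (a−1)/b = 30/5.6 ≈ 5.357.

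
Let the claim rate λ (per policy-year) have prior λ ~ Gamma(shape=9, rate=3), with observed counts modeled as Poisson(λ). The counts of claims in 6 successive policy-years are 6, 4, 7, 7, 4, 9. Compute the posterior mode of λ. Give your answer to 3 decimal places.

Σxᵢ = 6+4+7+7+4+9 = 37, with n = 6.
Posterior ∝ λ^8e^(−3λ) · λ^37e^(−6λ) = λ^45e^(−9λ), i.e. Gamma(shape=46, rate=9).
The mode of a Gamma(a, b) with a ≥ 1 (shape–rate) is (a−1)/b = 45/9 ≈ 5.000.

λ̂_MAP = 5.000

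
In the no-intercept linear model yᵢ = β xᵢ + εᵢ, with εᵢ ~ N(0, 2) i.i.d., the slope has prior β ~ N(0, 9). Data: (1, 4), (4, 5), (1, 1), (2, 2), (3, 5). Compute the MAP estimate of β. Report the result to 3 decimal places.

log p(β | y) = −Σ(yᵢ − βxᵢ)²/(2·2) − β²/(2·9) + const.
Setting the derivative to zero: Σxᵢ(yᵢ − βxᵢ)/2 − β/9 = 0, so β = Σxᵢyᵢ / (Σxᵢ² + σ²/τ²).
Σxᵢyᵢ = 1·4 + 4·5 + 1·1 + 2·2 + 3·5 = 44; Σxᵢ² = 31; σ²/τ² = 2/9.
β̂_MAP = 44 / (31 + 2/9) = 44/(281/9) = 396/281 ≈ 1.409.

β̂_MAP = 1.409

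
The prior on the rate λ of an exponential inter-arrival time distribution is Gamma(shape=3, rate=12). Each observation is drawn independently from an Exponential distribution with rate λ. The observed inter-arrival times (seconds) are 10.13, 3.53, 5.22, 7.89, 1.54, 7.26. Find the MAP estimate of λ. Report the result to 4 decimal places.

The Exponential(rate=λ) likelihood is ∝ λ^n e^(−λΣtᵢ). Here n = 6 and Σtᵢ = 10.13 + 3.53 + 5.22 + 7.89 + 1.54 + 7.26 = 35.57.
Posterior ∝ λ^2e^(−12λ) · λ^6e^(−35.57λ) = λ^8e^(−47.57λ), i.e. Gamma(9, 47.57).
Mode = (a−1)/b = 8/47.57 ≈ 0.1682.

λ̂_MAP = 0.1682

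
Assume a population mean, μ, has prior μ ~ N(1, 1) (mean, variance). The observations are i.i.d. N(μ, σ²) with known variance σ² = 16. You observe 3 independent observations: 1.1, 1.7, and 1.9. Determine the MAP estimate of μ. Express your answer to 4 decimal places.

n = 3; x̄ = (1.1 + 1.7 + 1.9)/3 = 4.7/3 = 47/30 ≈ 1.5667.
For a Normal prior and Normal likelihood with known variance, the posterior is Normal; its mode equals its mean, the precision-weighted average.
Prior precision 1/σ₀² = 1/1 = 1; data precision n/σ² = 3/16 = 0.1875.
μ̂ = (1·1 + 0.1875·(47/30)) / (1 + 0.1875) = 1.29375/1.1875 = 207/190 ≈ 1.0895.

μ̂_MAP = 1.0895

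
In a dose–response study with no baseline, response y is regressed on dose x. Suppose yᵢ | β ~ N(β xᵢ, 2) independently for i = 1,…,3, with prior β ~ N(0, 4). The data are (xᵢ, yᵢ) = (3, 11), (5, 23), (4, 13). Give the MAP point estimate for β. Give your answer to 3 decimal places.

log p(β | y) = −Σ(yᵢ − βxᵢ)²/(2·2) − β²/(2·4) + const.
Setting the derivative to zero: Σxᵢ(yᵢ − βxᵢ)/2 − β/4 = 0, so β = Σxᵢyᵢ / (Σxᵢ² + σ²/τ²).
Σxᵢyᵢ = 3·11 + 5·23 + 4·13 = 200; Σxᵢ² = 50; σ²/τ² = 0.5.
β̂_MAP = 200 / (50 + 0.5) = 200/50.5 ≈ 3.960.

β̂_MAP = 3.960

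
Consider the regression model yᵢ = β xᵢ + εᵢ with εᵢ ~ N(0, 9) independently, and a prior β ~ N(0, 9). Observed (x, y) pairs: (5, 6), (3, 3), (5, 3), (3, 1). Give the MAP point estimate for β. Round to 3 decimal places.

log p(β | y) = −Σ(yᵢ − βxᵢ)²/(2·9) − β²/(2·9) + const.
Setting the derivative to zero: Σxᵢ(yᵢ − βxᵢ)/9 − β/9 = 0, so β = Σxᵢyᵢ / (Σxᵢ² + σ²/τ²).
Σxᵢyᵢ = 5·6 + 3·3 + 5·3 + 3·1 = 57; Σxᵢ² = 68; σ²/τ² = 1.
β̂_MAP = 57 / (68 + 1) = 57/69 ≈ 0.826.

β̂_MAP = 0.826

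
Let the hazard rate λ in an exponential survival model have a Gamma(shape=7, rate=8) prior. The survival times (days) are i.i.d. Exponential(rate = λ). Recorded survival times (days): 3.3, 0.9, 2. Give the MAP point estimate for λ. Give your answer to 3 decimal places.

λ̂_MAP = 0.634

The Exponential(rate=λ) likelihood is ∝ λ^n e^(−λΣtᵢ). Here n = 3 and Σtᵢ = 3.3 + 0.9 + 2 = 6.2.
Posterior ∝ λ^6e^(−8λ) · λ^3e^(−6.2λ) = λ^9e^(−14.2λ), i.e. Gamma(10, 14.2).
Mode = (a−1)/b = 9/14.2 ≈ 0.634.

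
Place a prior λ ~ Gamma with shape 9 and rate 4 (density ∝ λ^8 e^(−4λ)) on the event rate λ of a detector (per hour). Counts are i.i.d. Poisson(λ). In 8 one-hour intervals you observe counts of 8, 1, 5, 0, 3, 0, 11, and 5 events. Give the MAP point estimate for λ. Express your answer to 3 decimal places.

Σxᵢ = 8+1+5+0+3+0+11+5 = 33, with n = 8.
Posterior ∝ λ^8e^(−4λ) · λ^33e^(−8λ) = λ^41e^(−12λ), i.e. Gamma(shape=42, rate=12).
The mode of a Gamma(a, b) with a ≥ 1 (shape–rate) is (a−1)/b = 41/12 ≈ 3.417.

λ̂_MAP = 3.417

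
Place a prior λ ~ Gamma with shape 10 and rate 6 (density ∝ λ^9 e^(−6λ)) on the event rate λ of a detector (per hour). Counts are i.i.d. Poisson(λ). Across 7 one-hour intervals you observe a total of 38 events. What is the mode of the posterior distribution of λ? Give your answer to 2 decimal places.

Σxᵢ = 38, n = 7.
Posterior ∝ λ^9e^(−6λ) · λ^38e^(−7λ) = λ^47e^(−13λ), i.e. Gamma(shape=48, rate=13).
The mode of a Gamma(a, b) with a ≥ 1 (shape–rate) is (a−1)/b = 47/13 ≈ 3.62.

λ̂_MAP = 3.62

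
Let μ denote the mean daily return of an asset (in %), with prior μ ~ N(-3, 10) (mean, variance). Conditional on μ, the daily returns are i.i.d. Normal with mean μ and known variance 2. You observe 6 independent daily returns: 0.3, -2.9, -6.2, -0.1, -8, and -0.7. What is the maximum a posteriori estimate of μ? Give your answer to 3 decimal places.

μ̂_MAP = -2.935

n = 6; x̄ = (0.3 + (-2.9) + (-6.2) + (-0.1) + (-8) + (-0.7))/6 = -17.6/6 = -44/15 ≈ -2.9333.
For a Normal prior and Normal likelihood with known variance, the posterior is Normal; its mode equals its mean, the precision-weighted average.
Prior precision 1/σ₀² = 1/10 = 0.1; data precision n/σ² = 6/2 = 3.
μ̂ = (0.1·(-3) + 3·(-44/15)) / (0.1 + 3) = (-9.1)/3.1 = -91/31 ≈ -2.935.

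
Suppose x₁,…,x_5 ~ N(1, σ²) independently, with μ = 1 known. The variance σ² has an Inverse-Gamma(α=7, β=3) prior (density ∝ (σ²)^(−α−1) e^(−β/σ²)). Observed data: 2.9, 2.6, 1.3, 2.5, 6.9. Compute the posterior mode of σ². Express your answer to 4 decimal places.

Sum of squared deviations about the known mean: SS = (2.9−1)² + (2.6−1)² + (1.3−1)² + (2.5−1)² + (6.9−1)² = 43.32.
The Normal likelihood contributes (σ²)^(−n/2) exp(−SS/(2σ²)), so the posterior is Inverse-Gamma(α + n/2, β + SS/2) = Inverse-Gamma(9.5, 24.66).
The mode of Inverse-Gamma(a, b) is b/(a+1) = 24.66/10.5 ≈ 2.3486.

σ̂²_MAP = 2.3486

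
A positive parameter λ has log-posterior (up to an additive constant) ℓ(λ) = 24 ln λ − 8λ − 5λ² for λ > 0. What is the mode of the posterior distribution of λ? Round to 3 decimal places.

ℓ'(λ) = 24/λ − 8 − 10λ. Setting this to zero and multiplying by λ: 10λ² + 8λ − 24 = 0.
λ = (−8 + √(8² + 4·10·24)) / (2·10) = (−8 + √1024) / 20 = (−8 + 32)/20 = 6/5.
ℓ''(λ) = −24/λ² − 10 < 0, confirming a maximum.

λ̂_MAP = 1.200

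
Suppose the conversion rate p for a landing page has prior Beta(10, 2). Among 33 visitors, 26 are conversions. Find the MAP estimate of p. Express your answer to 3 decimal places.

p̂_MAP = 0.814

Prior: Beta(10, 2).
Data: 26 successes in 33 trials. The binomial likelihood contributes p^26(1−p)^7, so the posterior is Beta(10+26, 2+7) = Beta(36, 9).
For Beta(a, b) with a, b > 1 the mode is (a−1)/(a+b−2) = 35/43 ≈ 0.814.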